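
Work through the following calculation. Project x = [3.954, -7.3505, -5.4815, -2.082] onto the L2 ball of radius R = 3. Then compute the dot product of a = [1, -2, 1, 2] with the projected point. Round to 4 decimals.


Step 1: Compute ||x|| (intermediates to 6 decimals).
||x|| = sqrt(3.954^2 + (-7.3505)^2 + (-5.4815)^2 + (-2.082)^2) = 10.200271
Step 2: Project.
Since ||x|| > R, scale = R/||x|| = 3/10.200271 = 0.29411, proj(x) = scale * x
proj(x) = [1.162911, -2.161856, -1.612164, -0.612337]
Step 3: Dot product.
a^T * proj(x) = 1*1.162911 - 2*(-2.161856) + 1*(-1.612164) + 2*(-0.612337) = 2.6498


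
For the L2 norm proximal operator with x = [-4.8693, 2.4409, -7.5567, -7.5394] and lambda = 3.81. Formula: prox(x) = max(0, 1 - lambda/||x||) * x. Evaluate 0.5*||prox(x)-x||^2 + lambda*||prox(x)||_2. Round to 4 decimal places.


Step 1: Compute ||x||.
||x|| = 11.9839
Step 2: Compute scaling factor.
scale = max(0, 1 - 3.81/11.9839) = 0.6821
Step 3: prox(x) = [-3.3212, 1.6649, -5.1542, -5.1424]
||prox(x)|| = 8.1739
Step 4: Proximal objective.
0.5*||prox-x||^2 = 7.2581
lambda*||prox|| = 31.1426
Total = 38.4007


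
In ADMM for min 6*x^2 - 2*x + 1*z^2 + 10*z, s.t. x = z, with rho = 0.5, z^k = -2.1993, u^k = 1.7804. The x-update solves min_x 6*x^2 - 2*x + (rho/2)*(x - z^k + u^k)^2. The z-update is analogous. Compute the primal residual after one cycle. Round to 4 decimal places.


ADMM iteration with rho = 0.5, z^k = -2.1993, u^k = 1.7804
Step 1: x-update.
Minimize 6*x^2 - 2*x + (0.5/2)*(x + 2.1993 + 1.7804)^2
FOC: (2*6 + 0.5)*x = 2 + 0.5*(-2.1993 - 1.7804)
x^{k+1} = 0.0008
Step 2: z-update.
Minimize 1*z^2 + 10*z + (0.5/2)*(0.0008 - z + 1.7804)^2
FOC: (2*1 + 0.5)*z = -10 + 0.5*(0.0008 + 1.7804)
z^{k+1} = -3.6438
Step 3: u-update.
u^{k+1} = 1.7804 + 0.0008 + 3.6438 = 5.425
Step 4: Primal residual = |0.0008 + 3.6438| = 3.6446


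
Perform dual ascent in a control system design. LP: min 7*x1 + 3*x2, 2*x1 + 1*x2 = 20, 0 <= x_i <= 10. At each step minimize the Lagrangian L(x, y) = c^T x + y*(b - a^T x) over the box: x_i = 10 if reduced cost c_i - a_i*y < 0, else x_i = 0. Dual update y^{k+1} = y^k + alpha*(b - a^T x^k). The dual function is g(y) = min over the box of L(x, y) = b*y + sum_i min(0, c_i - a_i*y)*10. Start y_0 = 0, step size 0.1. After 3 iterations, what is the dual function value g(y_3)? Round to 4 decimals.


Dual ascent for LP: min 7*x1 + 3*x2, 2*x1 + 1*x2 = 20, 0 <= x_i <= 10
Step 1: y^k = 0.0, reduced costs: (7.0, 3.0)
  x^k = (0.0, 0.0), subgradient = b - a^T x = 20.0
  y^{k+1} = 0.0 + 0.1*20.0 = 2.0
Step 2: y^k = 2.0, reduced costs: (3.0, 1.0)
  x^k = (0.0, 0.0), subgradient = b - a^T x = 20.0
  y^{k+1} = 2.0 + 0.1*20.0 = 4.0
Step 3: y^k = 4.0, reduced costs: (-1.0, -1.0)
  x^k = (10.0, 10.0), subgradient = b - a^T x = -10.0
  y^{k+1} = 4.0 + 0.1*-10.0 = 3.0
Dual objective at y_3 = 3.0: reduced costs (1.0, 0.0), box minimizer x = (0.0, 0.0)
g(y_3) = b*y + (c1 - a1*y)*x1 + (c2 - a2*y)*x2 = 20*3.0 + 1.0*0.0 + 0.0*0.0 = 60.0 + 0.0 + 0.0 = 60.0


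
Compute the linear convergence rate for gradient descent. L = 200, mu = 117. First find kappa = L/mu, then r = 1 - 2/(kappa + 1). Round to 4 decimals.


Step 1: Compute the condition number.
kappa = L/mu = 200/117 = 1.7094
Step 2: Compute the convergence rate.
r = 1 - 2/(kappa + 1) = 1 - 2*mu/(L + mu) = (L - mu)/(L + mu) = 83/317 = 0.2618


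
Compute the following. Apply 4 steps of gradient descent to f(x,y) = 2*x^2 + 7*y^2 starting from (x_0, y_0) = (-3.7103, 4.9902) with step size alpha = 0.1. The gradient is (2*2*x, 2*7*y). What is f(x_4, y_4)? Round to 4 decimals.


Gradient descent on f(x,y) = 2*x^2 + 7*y^2.
Starting point: (-3.7103, 4.9902), alpha = 0.1
Step 1: grad_x = 2*2*-3.7103 = -14.8412, grad_y = 2*7*4.9902 = 69.8628
  x_1 = -3.7103 - 0.1*-14.8412 = -2.2262
  y_1 = 4.9902 - 0.1*69.8628 = -1.9961
Step 2: grad_x = 2*2*-2.2262 = -8.9047, grad_y = 2*7*-1.9961 = -27.9451
  x_2 = -2.2262 - 0.1*-8.9047 = -1.3357
  y_2 = -1.9961 - 0.1*-27.9451 = 0.7984
Step 3: grad_x = 2*2*-1.3357 = -5.3428, grad_y = 2*7*0.7984 = 11.178
  x_3 = -1.3357 - 0.1*-5.3428 = -0.8014
  y_3 = 0.7984 - 0.1*11.178 = -0.3194
Step 4: grad_x = 2*2*-0.8014 = -3.2057, grad_y = 2*7*-0.3194 = -4.4712
  x_4 = -0.8014 - 0.1*-3.2057 = -0.4809
  y_4 = -0.3194 - 0.1*-4.4712 = 0.1277
f(-0.4809, 0.1277) = 2*(-0.4809)^2 + 7*0.1277^2 = 0.5767


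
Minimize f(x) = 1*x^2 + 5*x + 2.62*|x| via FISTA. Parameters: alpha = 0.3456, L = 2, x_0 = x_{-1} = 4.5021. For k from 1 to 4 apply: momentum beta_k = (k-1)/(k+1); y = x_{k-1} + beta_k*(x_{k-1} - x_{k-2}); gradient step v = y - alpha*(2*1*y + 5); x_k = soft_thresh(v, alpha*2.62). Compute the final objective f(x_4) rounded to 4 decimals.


FISTA on f(x) = 1*x^2 + 5*x + 2.62*|x|
L = 2, alpha = 0.3456
Iteration 1: beta = 0.0, y = 4.5021 + 0.0*(4.5021 - 4.5021) = 4.5021
  grad(y) = 14.0042, v = y - alpha*grad = -0.3378
  prox(v) = soft_thresh(-0.3378, 0.9055) = 0.0
Iteration 2: beta = 0.3333, y = 0.0 + 0.3333*(0.0 - 4.5021) = -1.5007
  grad(y) = 1.9986, v = y - alpha*grad = -2.1914
  prox(v) = soft_thresh(-2.1914, 0.9055) = -1.2859
Iteration 3: beta = 0.5, y = -1.2859 + 0.5*(-1.2859 - 0.0) = -1.9289
  grad(y) = 1.1422, v = y - alpha*grad = -2.3236
  prox(v) = soft_thresh(-2.3236, 0.9055) = -1.4182
Iteration 4: beta = 0.6, y = -1.4182 + 0.6*(-1.4182 + 1.2859) = -1.4975
  grad(y) = 2.005, v = y - alpha*grad = -2.1904
  prox(v) = soft_thresh(-2.1904, 0.9055) = -1.285
f(x_4) = 1*(-1.285)^2 + 5*(-1.285) + 2.62*|-1.285| = -1.4071


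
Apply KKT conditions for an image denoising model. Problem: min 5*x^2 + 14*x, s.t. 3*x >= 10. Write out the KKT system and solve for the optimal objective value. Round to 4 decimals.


Step 1: Try lambda = 0 (constraint inactive).
x_unc = -14/(2*5) = -1.4
Check: 3*-1.4 = -4.2 < 10 -- violated!
Step 2: Constraint must be active: 3*x = 10
x* = 10/3 = 3.3333 (rounded; the exact value 10/3 is used below)
lambda = (2*5*(10/3) + 14)/3 = 15.7778
Step 3: Compute optimal value.
f(x*) = 5*(10/3)^2 + 14*(10/3) = 102.2222


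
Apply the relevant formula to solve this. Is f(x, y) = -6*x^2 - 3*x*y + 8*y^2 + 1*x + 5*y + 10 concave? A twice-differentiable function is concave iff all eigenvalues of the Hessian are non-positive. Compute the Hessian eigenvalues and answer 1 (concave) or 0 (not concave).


The Hessian of f(x,y) = -6*x^2 - 3*x*y + 8*y^2 + 1*x + 5*y + 10 is:
H = [[-12, -3], [-3, 16]]
Trace = -12 + 16 = 4
Determinant = -12*16 - (-3)^2 = -201
Discriminant = (4)^2 - 4*-201 = 820.0
Eigenvalues: lambda_1 = -12.3178, lambda_2 = 16.3178
The function is not concave.

0


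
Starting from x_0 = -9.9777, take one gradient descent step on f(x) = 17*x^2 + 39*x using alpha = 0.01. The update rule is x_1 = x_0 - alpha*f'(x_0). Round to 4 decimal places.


We compute the gradient at x_0 and apply the update.
f'(x) = 34*x + 39
f'(-9.9777) = 34*-9.9777 + 39 = -300.2418
x_1 = -9.9777 - 0.01*-300.2418 = -6.9753


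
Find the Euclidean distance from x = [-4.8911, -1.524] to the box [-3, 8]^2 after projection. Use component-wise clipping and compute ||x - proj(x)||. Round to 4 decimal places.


Project each component onto [-3, 8].
clip(-4.8911) = -3.0, clip(-1.524) = -1.524
Projection = [-3.0, -1.524]
Squared diffs: [3.5763, 0.0]
Distance = sqrt(3.5763) = 1.8911


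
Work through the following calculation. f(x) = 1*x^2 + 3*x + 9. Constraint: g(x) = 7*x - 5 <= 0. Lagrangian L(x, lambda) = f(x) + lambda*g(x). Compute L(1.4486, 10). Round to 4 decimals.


Step 1: Evaluate f(x).
f(1.4486) = 1*1.4486^2 + 3*1.4486 + 9 = 15.4442
Step 2: Evaluate g(x).
g(1.4486) = 7*1.4486 - 5 = 5.1402
Step 3: Compute Lagrangian.
L = 15.4442 + 10*5.1402 = 66.8462


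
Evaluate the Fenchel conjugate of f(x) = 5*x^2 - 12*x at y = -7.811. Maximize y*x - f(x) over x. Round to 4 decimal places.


f*(y) = sup_x {y*x - a*x^2 - b*x} = sup_x {(y-b)*x - a*x^2}
FOC: (y - b) - 2a*x = 0 => x* = (y - b)/(2a)
x* = (-7.811 + 12)/(2*5) = 0.4189
f*(-7.811) = (y-b)^2/(4a) = (-7.811 + 12)^2/(4*5)
= 17.5477/20 = 0.8774


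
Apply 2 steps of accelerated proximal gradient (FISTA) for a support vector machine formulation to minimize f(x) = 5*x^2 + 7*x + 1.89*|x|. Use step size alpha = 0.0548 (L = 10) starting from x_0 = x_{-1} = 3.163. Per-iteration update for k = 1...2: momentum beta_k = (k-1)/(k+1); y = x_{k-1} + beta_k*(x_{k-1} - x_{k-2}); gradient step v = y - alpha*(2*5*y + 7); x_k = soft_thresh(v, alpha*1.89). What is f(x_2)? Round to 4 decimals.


FISTA on f(x) = 5*x^2 + 7*x + 1.89*|x|
L = 10, alpha = 0.0548
Iteration 1: beta = 0.0, y = 3.163 + 0.0*(3.163 - 3.163) = 3.163
  grad(y) = 38.63, v = y - alpha*grad = 1.0461
  prox(v) = soft_thresh(1.0461, 0.1036) = 0.9425
Iteration 2: beta = 0.3333, y = 0.9425 + 0.3333*(0.9425 - 3.163) = 0.2023
  grad(y) = 9.0234, v = y - alpha*grad = -0.2921
  prox(v) = soft_thresh(-0.2921, 0.1036) = -0.1886
f(x_2) = 5*(-0.1886)^2 + 7*(-0.1886) + 1.89*|-0.1886| = -0.7858


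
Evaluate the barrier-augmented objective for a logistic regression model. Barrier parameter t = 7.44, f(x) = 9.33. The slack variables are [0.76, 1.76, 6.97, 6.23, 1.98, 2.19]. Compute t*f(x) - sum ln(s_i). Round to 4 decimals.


Step 1: Compute log-barrier.
ln values: [-0.2744, 0.5653, 1.9416, 1.8294, 0.6831, 0.7839]
phi = -(-0.2744 + 0.5653 + 1.9416 + 1.8294 + 0.6831 + 0.7839) = -5.5289
Step 2: Compute augmented objective.
t*f(x) = 7.44*9.33 = 69.4152
Total = 69.4152 - 5.5289 = 63.8863


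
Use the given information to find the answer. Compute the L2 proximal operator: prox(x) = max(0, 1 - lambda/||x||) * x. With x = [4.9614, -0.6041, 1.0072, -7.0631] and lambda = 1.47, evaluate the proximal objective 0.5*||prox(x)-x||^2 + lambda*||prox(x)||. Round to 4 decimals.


Step 1: Compute ||x||.
||x|| = 8.711
Step 2: Compute scaling factor.
scale = max(0, 1 - 1.47/8.711) = 0.8312
Step 3: prox(x) = [4.1242, -0.5022, 0.8372, -5.8712]
||prox(x)|| = 7.241
Step 4: Proximal objective.
0.5*||prox-x||^2 = 1.0805
lambda*||prox|| = 10.6443
Total = 11.7248


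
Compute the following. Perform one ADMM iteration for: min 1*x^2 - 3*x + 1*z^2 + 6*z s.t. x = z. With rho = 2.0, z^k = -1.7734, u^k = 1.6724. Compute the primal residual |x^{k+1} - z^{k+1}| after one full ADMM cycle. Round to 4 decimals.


ADMM iteration with rho = 2.0, z^k = -1.7734, u^k = 1.6724
Step 1: x-update.
Minimize 1*x^2 - 3*x + (2.0/2)*(x + 1.7734 + 1.6724)^2
FOC: (2*1 + 2.0)*x = 3 + 2.0*(-1.7734 - 1.6724)
x^{k+1} = -0.9729
Step 2: z-update.
Minimize 1*z^2 + 6*z + (2.0/2)*(-0.9729 - z + 1.6724)^2
FOC: (2*1 + 2.0)*z = -6 + 2.0*(-0.9729 + 1.6724)
z^{k+1} = -1.1503
Step 3: u-update.
u^{k+1} = 1.6724 - 0.9729 + 1.1503 = 1.8498
Step 4: Primal residual = |-0.9729 + 1.1503| = 0.1774


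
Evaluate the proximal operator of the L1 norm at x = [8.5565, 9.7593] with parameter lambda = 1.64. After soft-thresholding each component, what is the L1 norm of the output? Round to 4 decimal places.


Soft-thresholding with lambda = 1.64:
prox(8.5565) = sign(8.5565)*max(|8.5565| - 1.64, 0) = 6.9165
prox(9.7593) = sign(9.7593)*max(|9.7593| - 1.64, 0) = 8.1193
prox(x) = [6.9165, 8.1193]
||prox(x)||_1 = 6.9165 + 8.1193 = 15.0358


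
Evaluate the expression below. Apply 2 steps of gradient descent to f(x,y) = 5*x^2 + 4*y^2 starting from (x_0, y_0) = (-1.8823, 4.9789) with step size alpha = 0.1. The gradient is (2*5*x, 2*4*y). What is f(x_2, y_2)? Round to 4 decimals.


Gradient descent on f(x,y) = 5*x^2 + 4*y^2.
Starting point: (-1.8823, 4.9789), alpha = 0.1
Step 1: grad_x = 2*5*-1.8823 = -18.823, grad_y = 2*4*4.9789 = 39.8312
  x_1 = -1.8823 - 0.1*-18.823 = 0.0
  y_1 = 4.9789 - 0.1*39.8312 = 0.9958
Step 2: grad_x = 2*5*0.0 = 0.0, grad_y = 2*4*0.9958 = 7.9662
  x_2 = 0.0 - 0.1*0.0 = 0.0
  y_2 = 0.9958 - 0.1*7.9662 = 0.1992
f(0.0, 0.1992) = 5*0.0^2 + 4*0.1992^2 = 0.1587


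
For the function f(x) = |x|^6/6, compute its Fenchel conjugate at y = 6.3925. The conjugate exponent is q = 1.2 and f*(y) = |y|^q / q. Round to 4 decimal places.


The conjugate exponent q satisfies 1/p + 1/q = 1.
p = 6, so q = 6/(6 - 1) = 1.2
|y|^q = 6.3925^1.2 = 9.2641
f*(6.3925) = 9.2641 / 1.2 = 7.7201


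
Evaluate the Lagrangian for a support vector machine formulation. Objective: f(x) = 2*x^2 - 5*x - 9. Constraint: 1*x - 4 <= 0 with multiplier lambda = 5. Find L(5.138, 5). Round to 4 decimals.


Step 1: Evaluate f(x).
f(5.138) = 2*5.138^2 - 5*5.138 - 9 = 18.1081
Step 2: Evaluate g(x).
g(5.138) = 1*5.138 - 4 = 1.138
Step 3: Compute Lagrangian.
L = 18.1081 + 5*1.138 = 23.7981


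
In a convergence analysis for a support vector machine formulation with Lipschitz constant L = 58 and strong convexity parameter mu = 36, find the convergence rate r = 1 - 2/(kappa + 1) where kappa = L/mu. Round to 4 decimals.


Step 1: Compute the condition number.
kappa = L/mu = 58/36 = 1.6111
Step 2: Compute the convergence rate.
r = 1 - 2/(kappa + 1) = 1 - 2*mu/(L + mu) = (L - mu)/(L + mu) = 22/94 = 0.234


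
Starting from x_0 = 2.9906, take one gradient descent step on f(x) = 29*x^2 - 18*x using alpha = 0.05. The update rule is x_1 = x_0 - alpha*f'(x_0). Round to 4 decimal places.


We compute the gradient at x_0 and apply the update.
f'(x) = 58*x - 18
f'(2.9906) = 58*2.9906 - 18 = 155.4548
x_1 = 2.9906 - 0.05*155.4548 = -4.7821


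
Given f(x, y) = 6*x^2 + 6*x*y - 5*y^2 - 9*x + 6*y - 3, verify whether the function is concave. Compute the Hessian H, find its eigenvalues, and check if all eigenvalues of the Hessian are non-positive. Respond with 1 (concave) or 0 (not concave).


The Hessian of f(x,y) = 6*x^2 + 6*x*y - 5*y^2 - 9*x + 6*y - 3 is:
H = [[12, 6], [6, -10]]
Trace = 12 - 10 = 2
Determinant = 12*-10 - (6)^2 = -156
Discriminant = (2)^2 - 4*-156 = 628.0
Eigenvalues: lambda_1 = -11.53, lambda_2 = 13.53
The function is not concave.

0


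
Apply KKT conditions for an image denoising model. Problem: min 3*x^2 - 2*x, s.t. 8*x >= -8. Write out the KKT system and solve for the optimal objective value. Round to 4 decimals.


Step 1: Try lambda = 0 (constraint inactive).
Stationarity: 2*3*x - 2 = 0
x* = 2/(2*3) = 1/3 = 0.3333 (rounded; the exact value 1/3 is used below)
Check constraint: 8*0.3333 = 2.6664 >= -8 -- satisfied.
Step 2: Compute optimal value.
f(x*) = 3*(1/3)^2 - 2*(1/3) = -0.3333


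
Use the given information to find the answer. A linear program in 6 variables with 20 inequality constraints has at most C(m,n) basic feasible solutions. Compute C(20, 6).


Each vertex corresponds to some choice of n active constraints out of m, so the number of vertices is at most C(m, n) = m! / (n!(m-n)!).
m = 20, n = 6
Numerator: 20 * 19 * 18 * 17 * 16 * 15
Denominator: 6! = 720
C(20, 6) = 38760


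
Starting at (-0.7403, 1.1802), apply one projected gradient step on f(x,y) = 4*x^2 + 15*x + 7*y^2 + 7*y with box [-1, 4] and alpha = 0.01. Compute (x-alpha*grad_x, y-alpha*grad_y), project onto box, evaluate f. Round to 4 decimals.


Step 1: Compute gradient at (-0.7403, 1.1802).
grad_x = 2*4*-0.7403 + 15 = 9.0776
grad_y = 2*7*1.1802 + 7 = 23.5228
Step 2: Gradient step.
x_raw = -0.7403 - 0.01*9.0776 = -0.8311
y_raw = 1.1802 - 0.01*23.5228 = 0.945
Step 3: Project onto [-1, 4].
x_proj = clip(-0.8311) = -0.8311
y_proj = clip(0.945) = 0.945
Step 4: Evaluate f.
f(-0.8311, 0.945) = 3.1622


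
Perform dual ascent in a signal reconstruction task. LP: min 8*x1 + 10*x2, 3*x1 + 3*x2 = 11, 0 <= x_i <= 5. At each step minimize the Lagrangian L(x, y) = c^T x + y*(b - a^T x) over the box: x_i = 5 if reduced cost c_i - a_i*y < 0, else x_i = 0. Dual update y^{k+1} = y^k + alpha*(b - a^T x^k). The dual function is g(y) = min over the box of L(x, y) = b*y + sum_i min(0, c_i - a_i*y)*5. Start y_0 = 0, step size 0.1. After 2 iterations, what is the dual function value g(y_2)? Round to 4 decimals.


Dual ascent for LP: min 8*x1 + 10*x2, 3*x1 + 3*x2 = 11, 0 <= x_i <= 5
Step 1: y^k = 0.0, reduced costs: (8.0, 10.0)
  x^k = (0.0, 0.0), subgradient = b - a^T x = 11.0
  y^{k+1} = 0.0 + 0.1*11.0 = 1.1
Step 2: y^k = 1.1, reduced costs: (4.7, 6.7)
  x^k = (0.0, 0.0), subgradient = b - a^T x = 11.0
  y^{k+1} = 1.1 + 0.1*11.0 = 2.2
Dual objective at y_2 = 2.2: reduced costs (1.4, 3.4), box minimizer x = (0.0, 0.0)
g(y_2) = b*y + (c1 - a1*y)*x1 + (c2 - a2*y)*x2 = 11*2.2 + 1.4*0.0 + 3.4*0.0 = 24.2 + 0.0 + 0.0 = 24.2


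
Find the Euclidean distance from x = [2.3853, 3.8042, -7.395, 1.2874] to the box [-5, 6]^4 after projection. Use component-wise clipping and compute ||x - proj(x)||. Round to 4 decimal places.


Project each component onto [-5, 6].
clip(2.3853) = 2.3853, clip(3.8042) = 3.8042, clip(-7.395) = -5.0, clip(1.2874) = 1.2874
Projection = [2.3853, 3.8042, -5.0, 1.2874]
Squared diffs: [0.0, 0.0, 5.736, 0.0]
Distance = sqrt(5.736) = 2.395


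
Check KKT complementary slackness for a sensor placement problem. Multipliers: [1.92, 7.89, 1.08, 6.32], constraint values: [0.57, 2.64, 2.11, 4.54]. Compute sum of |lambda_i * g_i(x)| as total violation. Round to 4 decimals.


KKT complementary slackness check:
lambda_1 * g_1 = 1.92 * 0.57 = 1.0944
lambda_2 * g_2 = 7.89 * 2.64 = 20.8296
lambda_3 * g_3 = 1.08 * 2.11 = 2.2788
lambda_4 * g_4 = 6.32 * 4.54 = 28.6928
Total violation = 1.0944 + 20.8296 + 2.2788 + 28.6928 = 52.8956


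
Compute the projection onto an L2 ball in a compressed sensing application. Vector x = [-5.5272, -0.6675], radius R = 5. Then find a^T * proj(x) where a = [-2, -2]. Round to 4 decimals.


Step 1: Compute ||x|| (intermediates to 6 decimals).
||x|| = sqrt((-5.5272)^2 + (-0.6675)^2) = 5.56736
Step 2: Project.
Since ||x|| > R, scale = R/||x|| = 5/5.56736 = 0.898092, proj(x) = scale * x
proj(x) = [-4.963934, -0.599476]
Step 3: Dot product.
a^T * proj(x) = -2*(-4.963934) - 2*(-0.599476) = 11.1268


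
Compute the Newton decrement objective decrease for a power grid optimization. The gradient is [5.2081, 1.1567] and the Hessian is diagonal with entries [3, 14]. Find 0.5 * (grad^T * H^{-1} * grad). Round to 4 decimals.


Step 1: H is diagonal, so H^(-1) * g = [1.736, 0.0826].
Step 2: g^T H^(-1) g = sum_i g_i^2 / H_ii
  = (5.2081)^2/3 + (1.1567)^2/14
  = 9.0414 + 0.0956 = 9.137
Step 3: Objective decrease = 0.5 * g^T H^(-1) g = 4.5685


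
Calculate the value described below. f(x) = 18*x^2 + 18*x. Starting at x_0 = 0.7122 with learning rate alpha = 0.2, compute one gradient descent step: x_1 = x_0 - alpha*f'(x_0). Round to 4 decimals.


We compute the gradient at x_0 and apply the update.
f'(x) = 36*x + 18
f'(0.7122) = 36*0.7122 + 18 = 43.6392
x_1 = 0.7122 - 0.2*43.6392 = -8.0156


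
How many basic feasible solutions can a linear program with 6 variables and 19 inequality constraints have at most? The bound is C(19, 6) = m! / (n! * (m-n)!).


Each vertex corresponds to some choice of n active constraints out of m, so the number of vertices is at most C(m, n) = m! / (n!(m-n)!).
m = 19, n = 6
Numerator: 19 * 18 * 17 * 16 * 15 * 14
Denominator: 6! = 720
C(19, 6) = 27132


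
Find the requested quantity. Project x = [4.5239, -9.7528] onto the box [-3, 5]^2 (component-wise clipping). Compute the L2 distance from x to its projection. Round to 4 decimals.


Project each component onto [-3, 5].
clip(4.5239) = 4.5239, clip(-9.7528) = -3.0
Projection = [4.5239, -3.0]
Squared diffs: [0.0, 45.6003]
Distance = sqrt(45.6003) = 6.7528


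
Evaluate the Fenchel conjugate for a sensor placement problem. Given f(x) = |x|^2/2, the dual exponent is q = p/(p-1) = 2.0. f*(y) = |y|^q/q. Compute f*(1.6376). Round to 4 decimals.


The conjugate exponent q satisfies 1/p + 1/q = 1.
p = 2, so q = 2/(2 - 1) = 2.0
|y|^q = 1.6376^2.0 = 2.6817
f*(1.6376) = 2.6817 / 2.0 = 1.3409


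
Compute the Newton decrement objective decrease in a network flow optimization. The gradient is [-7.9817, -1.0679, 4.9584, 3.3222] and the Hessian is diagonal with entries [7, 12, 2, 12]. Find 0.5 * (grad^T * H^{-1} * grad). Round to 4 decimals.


Step 1: H is diagonal, so H^(-1) * g = [-1.1402, -0.089, 2.4792, 0.2769].
Step 2: g^T H^(-1) g = sum_i g_i^2 / H_ii
  = (-7.9817)^2/7 + (-1.0679)^2/12 + (4.9584)^2/2 + (3.3222)^2/12
  = 9.1011 + 0.095 + 12.2929 + 0.9198 = 22.4087
Step 3: Objective decrease = 0.5 * g^T H^(-1) g = 11.2044


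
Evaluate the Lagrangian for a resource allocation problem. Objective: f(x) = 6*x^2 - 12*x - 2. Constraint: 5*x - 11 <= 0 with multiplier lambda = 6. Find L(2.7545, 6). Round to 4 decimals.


Step 1: Evaluate f(x).
f(2.7545) = 6*2.7545^2 - 12*2.7545 - 2 = 10.4696
Step 2: Evaluate g(x).
g(2.7545) = 5*2.7545 - 11 = 2.7725
Step 3: Compute Lagrangian.
L = 10.4696 + 6*2.7725 = 27.1046


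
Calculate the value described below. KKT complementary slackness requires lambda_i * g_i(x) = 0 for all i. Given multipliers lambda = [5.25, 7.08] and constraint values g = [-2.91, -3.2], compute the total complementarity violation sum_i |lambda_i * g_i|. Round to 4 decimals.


KKT complementary slackness check:
lambda_1 * g_1 = 5.25 * -2.91 = -15.2775
lambda_2 * g_2 = 7.08 * -3.2 = -22.656
Total violation = 15.2775 + 22.656 = 37.9335


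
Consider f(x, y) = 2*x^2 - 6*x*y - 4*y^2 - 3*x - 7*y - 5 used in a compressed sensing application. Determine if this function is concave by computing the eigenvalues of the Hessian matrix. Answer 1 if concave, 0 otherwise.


The Hessian of f(x,y) = 2*x^2 - 6*x*y - 4*y^2 - 3*x - 7*y - 5 is:
H = [[4, -6], [-6, -8]]
Trace = 4 - 8 = -4
Determinant = 4*-8 - (-6)^2 = -68
Discriminant = (-4)^2 - 4*-68 = 288.0
Eigenvalues: lambda_1 = -10.4853, lambda_2 = 6.4853
The function is not concave.

0


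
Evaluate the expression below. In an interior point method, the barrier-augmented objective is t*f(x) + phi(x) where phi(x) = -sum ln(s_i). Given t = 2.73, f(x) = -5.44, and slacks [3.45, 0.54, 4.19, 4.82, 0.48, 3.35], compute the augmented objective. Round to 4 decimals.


Step 1: Compute log-barrier.
ln values: [1.2384, -0.6162, 1.4327, 1.5728, -0.734, 1.209]
phi = -(1.2384 - 0.6162 + 1.4327 + 1.5728 - 0.734 + 1.209) = -4.1027
Step 2: Compute augmented objective.
t*f(x) = 2.73*-5.44 = -14.8512
Total = -14.8512 - 4.1027 = -18.9539


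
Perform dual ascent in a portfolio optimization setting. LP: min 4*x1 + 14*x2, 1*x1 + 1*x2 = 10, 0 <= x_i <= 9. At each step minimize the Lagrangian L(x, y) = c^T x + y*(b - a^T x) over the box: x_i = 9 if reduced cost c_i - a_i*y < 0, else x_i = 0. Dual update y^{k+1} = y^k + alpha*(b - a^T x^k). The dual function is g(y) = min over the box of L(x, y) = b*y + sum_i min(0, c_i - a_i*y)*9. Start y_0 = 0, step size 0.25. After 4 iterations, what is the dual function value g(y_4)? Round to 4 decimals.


Dual ascent for LP: min 4*x1 + 14*x2, 1*x1 + 1*x2 = 10, 0 <= x_i <= 9
Step 1: y^k = 0.0, reduced costs: (4.0, 14.0)
  x^k = (0.0, 0.0), subgradient = b - a^T x = 10.0
  y^{k+1} = 0.0 + 0.25*10.0 = 2.5
Step 2: y^k = 2.5, reduced costs: (1.5, 11.5)
  x^k = (0.0, 0.0), subgradient = b - a^T x = 10.0
  y^{k+1} = 2.5 + 0.25*10.0 = 5.0
Step 3: y^k = 5.0, reduced costs: (-1.0, 9.0)
  x^k = (9.0, 0.0), subgradient = b - a^T x = 1.0
  y^{k+1} = 5.0 + 0.25*1.0 = 5.25
Step 4: y^k = 5.25, reduced costs: (-1.25, 8.75)
  x^k = (9.0, 0.0), subgradient = b - a^T x = 1.0
  y^{k+1} = 5.25 + 0.25*1.0 = 5.5
Dual objective at y_4 = 5.5: reduced costs (-1.5, 8.5), box minimizer x = (9.0, 0.0)
g(y_4) = b*y + (c1 - a1*y)*x1 + (c2 - a2*y)*x2 = 10*5.5 + (-1.5)*9.0 + 8.5*0.0 = 55.0 - 13.5 + 0.0 = 41.5


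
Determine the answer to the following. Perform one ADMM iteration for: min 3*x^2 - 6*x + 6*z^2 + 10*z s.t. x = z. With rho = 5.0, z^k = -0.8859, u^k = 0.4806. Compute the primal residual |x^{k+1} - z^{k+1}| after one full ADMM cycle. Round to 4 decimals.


ADMM iteration with rho = 5.0, z^k = -0.8859, u^k = 0.4806
Step 1: x-update.
Minimize 3*x^2 - 6*x + (5.0/2)*(x + 0.8859 + 0.4806)^2
FOC: (2*3 + 5.0)*x = 6 + 5.0*(-0.8859 - 0.4806)
x^{k+1} = -0.0757
Step 2: z-update.
Minimize 6*z^2 + 10*z + (5.0/2)*(-0.0757 - z + 0.4806)^2
FOC: (2*6 + 5.0)*z = -10 + 5.0*(-0.0757 + 0.4806)
z^{k+1} = -0.4691
Step 3: u-update.
u^{k+1} = 0.4806 - 0.0757 + 0.4691 = 0.8741
Step 4: Primal residual = |-0.0757 + 0.4691| = 0.3935


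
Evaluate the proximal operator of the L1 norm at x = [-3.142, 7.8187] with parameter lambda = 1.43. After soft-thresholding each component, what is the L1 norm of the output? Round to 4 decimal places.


Soft-thresholding with lambda = 1.43:
prox(-3.142) = sign(-3.142)*max(|-3.142| - 1.43, 0) = -1.712
prox(7.8187) = sign(7.8187)*max(|7.8187| - 1.43, 0) = 6.3887
prox(x) = [-1.712, 6.3887]
||prox(x)||_1 = 1.712 + 6.3887 = 8.1007


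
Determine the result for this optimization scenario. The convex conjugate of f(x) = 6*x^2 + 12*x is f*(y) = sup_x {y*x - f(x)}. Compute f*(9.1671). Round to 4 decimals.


f*(y) = sup_x {y*x - a*x^2 - b*x} = sup_x {(y-b)*x - a*x^2}
FOC: (y - b) - 2a*x = 0 => x* = (y - b)/(2a)
x* = (9.1671 - 12)/(2*6) = -0.2361
f*(9.1671) = (y-b)^2/(4a) = (9.1671 - 12)^2/(4*6)
= 8.0253/24 = 0.3344


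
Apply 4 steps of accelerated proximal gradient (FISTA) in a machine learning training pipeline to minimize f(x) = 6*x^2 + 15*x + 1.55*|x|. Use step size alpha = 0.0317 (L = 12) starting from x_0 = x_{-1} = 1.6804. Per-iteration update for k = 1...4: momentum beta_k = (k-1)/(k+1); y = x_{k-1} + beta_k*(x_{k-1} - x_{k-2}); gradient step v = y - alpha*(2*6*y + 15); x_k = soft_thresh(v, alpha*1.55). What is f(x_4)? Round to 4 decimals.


FISTA on f(x) = 6*x^2 + 15*x + 1.55*|x|
L = 12, alpha = 0.0317
Iteration 1: beta = 0.0, y = 1.6804 + 0.0*(1.6804 - 1.6804) = 1.6804
  grad(y) = 35.1648, v = y - alpha*grad = 0.5657
  prox(v) = soft_thresh(0.5657, 0.0491) = 0.5165
Iteration 2: beta = 0.3333, y = 0.5165 + 0.3333*(0.5165 - 1.6804) = 0.1286
  grad(y) = 16.5431, v = y - alpha*grad = -0.3958
  prox(v) = soft_thresh(-0.3958, 0.0491) = -0.3467
Iteration 3: beta = 0.5, y = -0.3467 + 0.5*(-0.3467 - 0.5165) = -0.7783
  grad(y) = 5.6603, v = y - alpha*grad = -0.9577
  prox(v) = soft_thresh(-0.9577, 0.0491) = -0.9086
Iteration 4: beta = 0.6, y = -0.9086 + 0.6*(-0.9086 + 0.3467) = -1.2458
  grad(y) = 0.051, v = y - alpha*grad = -1.2474
  prox(v) = soft_thresh(-1.2474, 0.0491) = -1.1982
f(x_4) = 6*(-1.1982)^2 + 15*(-1.1982) + 1.55*|-1.1982| = -7.5017


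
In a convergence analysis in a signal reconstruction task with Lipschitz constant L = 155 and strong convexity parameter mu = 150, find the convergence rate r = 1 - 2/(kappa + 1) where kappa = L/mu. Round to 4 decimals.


Step 1: Compute the condition number.
kappa = L/mu = 155/150 = 1.0333
Step 2: Compute the convergence rate.
r = 1 - 2/(kappa + 1) = 1 - 2*mu/(L + mu) = (L - mu)/(L + mu) = 5/305 = 0.0164


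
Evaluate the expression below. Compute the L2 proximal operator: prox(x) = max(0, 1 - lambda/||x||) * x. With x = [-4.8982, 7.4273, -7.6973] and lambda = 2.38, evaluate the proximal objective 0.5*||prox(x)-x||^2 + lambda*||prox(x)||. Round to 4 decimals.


Step 1: Compute ||x||.
||x|| = 11.7646
Step 2: Compute scaling factor.
scale = max(0, 1 - 2.38/11.7646) = 0.7977
Step 3: prox(x) = [-3.9073, 5.9247, -6.1401]
||prox(x)|| = 9.3846
Step 4: Proximal objective.
0.5*||prox-x||^2 = 2.8322
lambda*||prox|| = 22.3353
Total = 25.1675


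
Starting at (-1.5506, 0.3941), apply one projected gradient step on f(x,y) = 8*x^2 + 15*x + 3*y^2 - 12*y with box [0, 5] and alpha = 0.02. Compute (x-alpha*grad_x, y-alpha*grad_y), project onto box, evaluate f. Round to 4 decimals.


Step 1: Compute gradient at (-1.5506, 0.3941).
grad_x = 2*8*-1.5506 + 15 = -9.8096
grad_y = 2*3*0.3941 - 12 = -9.6354
Step 2: Gradient step.
x_raw = -1.5506 - 0.02*-9.8096 = -1.3544
y_raw = 0.3941 - 0.02*-9.6354 = 0.5868
Step 3: Project onto [0, 5].
x_proj = clip(-1.3544) = 0.0
y_proj = clip(0.5868) = 0.5868
Step 4: Evaluate f.
f(0.0, 0.5868) = -6.0087


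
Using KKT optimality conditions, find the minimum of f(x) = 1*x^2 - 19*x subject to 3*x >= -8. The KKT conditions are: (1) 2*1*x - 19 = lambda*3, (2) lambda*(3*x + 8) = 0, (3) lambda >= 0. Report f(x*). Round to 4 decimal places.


Step 1: Try lambda = 0 (constraint inactive).
Stationarity: 2*1*x - 19 = 0
x* = 19/(2*1) = 9.5
Check constraint: 3*9.5 = 28.5 >= -8 -- satisfied.
Step 2: Compute optimal value.
f(x*) = 1*9.5^2 - 19*9.5 = -90.25


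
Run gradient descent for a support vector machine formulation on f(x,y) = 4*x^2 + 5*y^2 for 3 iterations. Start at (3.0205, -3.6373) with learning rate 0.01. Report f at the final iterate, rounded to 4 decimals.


Gradient descent on f(x,y) = 4*x^2 + 5*y^2.
Starting point: (3.0205, -3.6373), alpha = 0.01
Step 1: grad_x = 2*4*3.0205 = 24.164, grad_y = 2*5*-3.6373 = -36.373
  x_1 = 3.0205 - 0.01*24.164 = 2.7789
  y_1 = -3.6373 - 0.01*-36.373 = -3.2736
Step 2: grad_x = 2*4*2.7789 = 22.2309, grad_y = 2*5*-3.2736 = -32.7357
  x_2 = 2.7789 - 0.01*22.2309 = 2.5566
  y_2 = -3.2736 - 0.01*-32.7357 = -2.9462
Step 3: grad_x = 2*4*2.5566 = 20.4524, grad_y = 2*5*-2.9462 = -29.4621
  x_3 = 2.5566 - 0.01*20.4524 = 2.352
  y_3 = -2.9462 - 0.01*-29.4621 = -2.6516
f(2.352, -2.6516) = 4*2.352^2 + 5*(-2.6516)^2 = 57.2828


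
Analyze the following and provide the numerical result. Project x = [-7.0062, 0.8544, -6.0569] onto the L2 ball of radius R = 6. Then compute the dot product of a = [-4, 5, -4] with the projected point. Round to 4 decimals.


Step 1: Compute ||x|| (intermediates to 6 decimals).
||x|| = sqrt((-7.0062)^2 + 0.8544^2 + (-6.0569)^2) = 9.300692
Step 2: Project.
Since ||x|| > R, scale = R/||x|| = 6/9.300692 = 0.645113, proj(x) = scale * x
proj(x) = [-4.519791, 0.551185, -3.907385]
Step 3: Dot product.
a^T * proj(x) = -4*(-4.519791) + 5*0.551185 - 4*(-3.907385) = 36.4646


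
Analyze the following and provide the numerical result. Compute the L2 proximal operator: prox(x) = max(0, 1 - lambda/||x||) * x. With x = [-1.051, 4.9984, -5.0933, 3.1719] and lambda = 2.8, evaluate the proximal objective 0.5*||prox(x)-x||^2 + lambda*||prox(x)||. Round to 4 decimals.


Step 1: Compute ||x||.
||x|| = 7.8798
Step 2: Compute scaling factor.
scale = max(0, 1 - 2.8/7.8798) = 0.6447
Step 3: prox(x) = [-0.6775, 3.2223, -3.2835, 2.0448]
||prox(x)|| = 5.0798
Step 4: Proximal objective.
0.5*||prox-x||^2 = 3.92
lambda*||prox|| = 14.2234
Total = 18.1434


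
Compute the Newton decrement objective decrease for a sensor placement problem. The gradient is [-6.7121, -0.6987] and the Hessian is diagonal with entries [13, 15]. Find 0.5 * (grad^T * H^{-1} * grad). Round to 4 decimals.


Step 1: H is diagonal, so H^(-1) * g = [-0.5163, -0.0466].
Step 2: g^T H^(-1) g = sum_i g_i^2 / H_ii
  = (-6.7121)^2/13 + (-0.6987)^2/15
  = 3.4656 + 0.0325 = 3.4981
Step 3: Objective decrease = 0.5 * g^T H^(-1) g = 1.7491


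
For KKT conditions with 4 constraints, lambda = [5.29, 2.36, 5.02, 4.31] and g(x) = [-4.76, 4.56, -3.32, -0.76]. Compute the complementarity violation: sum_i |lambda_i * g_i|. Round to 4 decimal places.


KKT complementary slackness check:
lambda_1 * g_1 = 5.29 * -4.76 = -25.1804
lambda_2 * g_2 = 2.36 * 4.56 = 10.7616
lambda_3 * g_3 = 5.02 * -3.32 = -16.6664
lambda_4 * g_4 = 4.31 * -0.76 = -3.2756
Total violation = 25.1804 + 10.7616 + 16.6664 + 3.2756 = 55.884


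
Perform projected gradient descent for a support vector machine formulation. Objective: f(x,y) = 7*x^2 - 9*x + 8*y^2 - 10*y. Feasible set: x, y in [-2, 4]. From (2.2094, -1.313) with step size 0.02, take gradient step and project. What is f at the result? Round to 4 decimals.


Step 1: Compute gradient at (2.2094, -1.313).
grad_x = 2*7*2.2094 - 9 = 21.9316
grad_y = 2*8*-1.313 - 10 = -31.008
Step 2: Gradient step.
x_raw = 2.2094 - 0.02*21.9316 = 1.7708
y_raw = -1.313 - 0.02*-31.008 = -0.6928
Step 3: Project onto [-2, 4].
x_proj = clip(1.7708) = 1.7708
y_proj = clip(-0.6928) = -0.6928
Step 4: Evaluate f.
f(1.7708, -0.6928) = 16.781


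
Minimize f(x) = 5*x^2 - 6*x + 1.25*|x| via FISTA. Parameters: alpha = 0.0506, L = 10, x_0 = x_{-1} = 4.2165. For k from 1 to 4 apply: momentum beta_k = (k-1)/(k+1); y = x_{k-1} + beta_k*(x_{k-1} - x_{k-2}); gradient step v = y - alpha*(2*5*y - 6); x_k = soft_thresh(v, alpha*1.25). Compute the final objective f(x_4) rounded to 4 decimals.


FISTA on f(x) = 5*x^2 - 6*x + 1.25*|x|
L = 10, alpha = 0.0506
Iteration 1: beta = 0.0, y = 4.2165 + 0.0*(4.2165 - 4.2165) = 4.2165
  grad(y) = 36.165, v = y - alpha*grad = 2.3866
  prox(v) = soft_thresh(2.3866, 0.0633) = 2.3233
Iteration 2: beta = 0.3333, y = 2.3233 + 0.3333*(2.3233 - 4.2165) = 1.6922
  grad(y) = 10.9223, v = y - alpha*grad = 1.1396
  prox(v) = soft_thresh(1.1396, 0.0633) = 1.0763
Iteration 3: beta = 0.5, y = 1.0763 + 0.5*(1.0763 - 2.3233) = 0.4528
  grad(y) = -1.4718, v = y - alpha*grad = 0.5273
  prox(v) = soft_thresh(0.5273, 0.0633) = 0.464
Iteration 4: beta = 0.6, y = 0.464 + 0.6*(0.464 - 1.0763) = 0.0967
  grad(y) = -5.0332, v = y - alpha*grad = 0.3514
  prox(v) = soft_thresh(0.3514, 0.0633) = 0.2881
f(x_4) = 5*0.2881^2 - 6*0.2881 + 1.25*|0.2881| = -0.9535


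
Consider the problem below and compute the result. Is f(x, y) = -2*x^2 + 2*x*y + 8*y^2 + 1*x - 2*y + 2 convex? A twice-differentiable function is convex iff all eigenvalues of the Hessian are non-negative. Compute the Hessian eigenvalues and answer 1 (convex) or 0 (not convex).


The Hessian of f(x,y) = -2*x^2 + 2*x*y + 8*y^2 + 1*x - 2*y + 2 is:
H = [[-4, 2], [2, 16]]
Trace = -4 + 16 = 12
Determinant = -4*16 - (2)^2 = -68
Discriminant = (12)^2 - 4*-68 = 416.0
Eigenvalues: lambda_1 = -4.198, lambda_2 = 16.198
The function is not convex.

0


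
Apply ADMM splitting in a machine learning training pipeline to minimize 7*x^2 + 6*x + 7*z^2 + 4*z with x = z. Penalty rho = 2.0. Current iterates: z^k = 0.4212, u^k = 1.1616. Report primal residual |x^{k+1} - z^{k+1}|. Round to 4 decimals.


ADMM iteration with rho = 2.0, z^k = 0.4212, u^k = 1.1616
Step 1: x-update.
Minimize 7*x^2 + 6*x + (2.0/2)*(x - 0.4212 + 1.1616)^2
FOC: (2*7 + 2.0)*x = -6 + 2.0*(0.4212 - 1.1616)
x^{k+1} = -0.4676
Step 2: z-update.
Minimize 7*z^2 + 4*z + (2.0/2)*(-0.4676 - z + 1.1616)^2
FOC: (2*7 + 2.0)*z = -4 + 2.0*(-0.4676 + 1.1616)
z^{k+1} = -0.1632
Step 3: u-update.
u^{k+1} = 1.1616 - 0.4676 + 0.1632 = 0.8573
Step 4: Primal residual = |-0.4676 + 0.1632| = 0.3043


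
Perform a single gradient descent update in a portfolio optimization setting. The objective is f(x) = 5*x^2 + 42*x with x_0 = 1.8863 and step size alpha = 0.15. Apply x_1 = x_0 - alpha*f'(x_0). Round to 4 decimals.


We compute the gradient at x_0 and apply the update.
f'(x) = 10*x + 42
f'(1.8863) = 10*1.8863 + 42 = 60.863
x_1 = 1.8863 - 0.15*60.863 = -7.2432


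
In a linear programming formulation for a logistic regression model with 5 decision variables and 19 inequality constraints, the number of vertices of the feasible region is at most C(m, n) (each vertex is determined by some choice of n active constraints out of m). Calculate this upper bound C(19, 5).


Each vertex corresponds to some choice of n active constraints out of m, so the number of vertices is at most C(m, n) = m! / (n!(m-n)!).
m = 19, n = 5
Numerator: 19 * 18 * 17 * 16 * 15
Denominator: 5! = 120
C(19, 5) = 11628


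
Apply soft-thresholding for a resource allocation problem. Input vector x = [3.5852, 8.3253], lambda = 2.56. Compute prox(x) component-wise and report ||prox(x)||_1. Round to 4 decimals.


Soft-thresholding with lambda = 2.56:
prox(3.5852) = sign(3.5852)*max(|3.5852| - 2.56, 0) = 1.0252
prox(8.3253) = sign(8.3253)*max(|8.3253| - 2.56, 0) = 5.7653
prox(x) = [1.0252, 5.7653]
||prox(x)||_1 = 1.0252 + 5.7653 = 6.7905


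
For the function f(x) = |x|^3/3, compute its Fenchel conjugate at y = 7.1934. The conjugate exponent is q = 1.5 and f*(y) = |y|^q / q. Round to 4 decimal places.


The conjugate exponent q satisfies 1/p + 1/q = 1.
p = 3, so q = 3/(3 - 1) = 1.5
|y|^q = 7.1934^1.5 = 19.2931
f*(7.1934) = 19.2931 / 1.5 = 12.862


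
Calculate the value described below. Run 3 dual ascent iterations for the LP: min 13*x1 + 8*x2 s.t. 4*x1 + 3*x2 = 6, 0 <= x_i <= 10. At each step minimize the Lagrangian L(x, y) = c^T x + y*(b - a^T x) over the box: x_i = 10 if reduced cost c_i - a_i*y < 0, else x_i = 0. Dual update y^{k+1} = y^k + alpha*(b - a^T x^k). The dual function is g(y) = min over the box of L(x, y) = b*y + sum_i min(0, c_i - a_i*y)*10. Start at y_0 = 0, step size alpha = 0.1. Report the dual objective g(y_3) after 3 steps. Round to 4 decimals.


Dual ascent for LP: min 13*x1 + 8*x2, 4*x1 + 3*x2 = 6, 0 <= x_i <= 10
Step 1: y^k = 0.0, reduced costs: (13.0, 8.0)
  x^k = (0.0, 0.0), subgradient = b - a^T x = 6.0
  y^{k+1} = 0.0 + 0.1*6.0 = 0.6
Step 2: y^k = 0.6, reduced costs: (10.6, 6.2)
  x^k = (0.0, 0.0), subgradient = b - a^T x = 6.0
  y^{k+1} = 0.6 + 0.1*6.0 = 1.2
Step 3: y^k = 1.2, reduced costs: (8.2, 4.4)
  x^k = (0.0, 0.0), subgradient = b - a^T x = 6.0
  y^{k+1} = 1.2 + 0.1*6.0 = 1.8
Dual objective at y_3 = 1.8: reduced costs (5.8, 2.6), box minimizer x = (0.0, 0.0)
g(y_3) = b*y + (c1 - a1*y)*x1 + (c2 - a2*y)*x2 = 6*1.8 + 5.8*0.0 + 2.6*0.0 = 10.8 + 0.0 + 0.0 = 10.8


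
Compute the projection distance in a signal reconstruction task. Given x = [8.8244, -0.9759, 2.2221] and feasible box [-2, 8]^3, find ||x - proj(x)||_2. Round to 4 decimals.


Project each component onto [-2, 8].
clip(8.8244) = 8.0, clip(-0.9759) = -0.9759, clip(2.2221) = 2.2221
Projection = [8.0, -0.9759, 2.2221]
Squared diffs: [0.6796, 0.0, 0.0]
Distance = sqrt(0.6796) = 0.8244


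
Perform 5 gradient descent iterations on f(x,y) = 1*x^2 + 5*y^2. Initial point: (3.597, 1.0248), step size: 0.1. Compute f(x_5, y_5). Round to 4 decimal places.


Gradient descent on f(x,y) = 1*x^2 + 5*y^2.
Starting point: (3.597, 1.0248), alpha = 0.1
Step 1: grad_x = 2*1*3.597 = 7.194, grad_y = 2*5*1.0248 = 10.248
  x_1 = 3.597 - 0.1*7.194 = 2.8776
  y_1 = 1.0248 - 0.1*10.248 = 0.0
Step 2: grad_x = 2*1*2.8776 = 5.7552, grad_y = 2*5*0.0 = 0.0
  x_2 = 2.8776 - 0.1*5.7552 = 2.3021
  y_2 = 0.0 - 0.1*0.0 = 0.0
Step 3: grad_x = 2*1*2.3021 = 4.6042, grad_y = 2*5*0.0 = 0.0
  x_3 = 2.3021 - 0.1*4.6042 = 1.8417
  y_3 = 0.0 - 0.1*0.0 = 0.0
Step 4: grad_x = 2*1*1.8417 = 3.6833, grad_y = 2*5*0.0 = 0.0
  x_4 = 1.8417 - 0.1*3.6833 = 1.4733
  y_4 = 0.0 - 0.1*0.0 = 0.0
Step 5: grad_x = 2*1*1.4733 = 2.9467, grad_y = 2*5*0.0 = 0.0
  x_5 = 1.4733 - 0.1*2.9467 = 1.1787
  y_5 = 0.0 - 0.1*0.0 = 0.0
f(1.1787, 0.0) = 1*1.1787^2 + 5*0.0^2 = 1.3893


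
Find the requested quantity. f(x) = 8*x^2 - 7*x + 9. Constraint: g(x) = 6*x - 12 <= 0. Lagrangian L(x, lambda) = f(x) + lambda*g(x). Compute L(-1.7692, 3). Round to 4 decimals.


Step 1: Evaluate f(x).
f(-1.7692) = 8*(-1.7692)^2 - 7*(-1.7692) + 9 = 46.4249
Step 2: Evaluate g(x).
g(-1.7692) = 6*-1.7692 - 12 = -22.6152
Step 3: Compute Lagrangian.
L = 46.4249 + 3*-22.6152 = -21.4207


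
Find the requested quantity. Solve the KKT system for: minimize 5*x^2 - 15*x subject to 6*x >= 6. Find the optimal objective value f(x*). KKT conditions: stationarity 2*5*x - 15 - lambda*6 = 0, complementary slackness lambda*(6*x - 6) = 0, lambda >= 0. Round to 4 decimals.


Step 1: Try lambda = 0 (constraint inactive).
Stationarity: 2*5*x - 15 = 0
x* = 15/(2*5) = 1.5
Check constraint: 6*1.5 = 9.0 >= 6 -- satisfied.
Step 2: Compute optimal value.
f(x*) = 5*1.5^2 - 15*1.5 = -11.25


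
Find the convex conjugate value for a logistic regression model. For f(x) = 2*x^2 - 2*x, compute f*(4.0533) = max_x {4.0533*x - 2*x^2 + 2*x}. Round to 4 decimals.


f*(y) = sup_x {y*x - a*x^2 - b*x} = sup_x {(y-b)*x - a*x^2}
FOC: (y - b) - 2a*x = 0 => x* = (y - b)/(2a)
x* = (4.0533 + 2)/(2*2) = 1.5133
f*(4.0533) = (y-b)^2/(4a) = (4.0533 + 2)^2/(4*2)
= 36.6424/8 = 4.5803


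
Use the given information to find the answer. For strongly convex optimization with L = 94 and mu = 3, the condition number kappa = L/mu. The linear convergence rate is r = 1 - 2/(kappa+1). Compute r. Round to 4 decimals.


Step 1: Compute the condition number.
kappa = L/mu = 94/3 = 31.3333
Step 2: Compute the convergence rate.
r = 1 - 2/(kappa + 1) = 1 - 2*mu/(L + mu) = (L - mu)/(L + mu) = 91/97 = 0.9381


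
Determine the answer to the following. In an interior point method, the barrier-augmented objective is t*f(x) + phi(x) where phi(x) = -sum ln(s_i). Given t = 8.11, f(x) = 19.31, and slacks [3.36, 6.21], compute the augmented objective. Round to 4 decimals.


Step 1: Compute log-barrier.
ln values: [1.2119, 1.8262]
phi = -(1.2119 + 1.8262) = -3.0381
Step 2: Compute augmented objective.
t*f(x) = 8.11*19.31 = 156.6041
Total = 156.6041 - 3.0381 = 153.566
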